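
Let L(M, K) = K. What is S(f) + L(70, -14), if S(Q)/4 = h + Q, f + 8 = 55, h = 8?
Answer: 206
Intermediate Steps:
f = 47 (f = -8 + 55 = 47)
S(Q) = 32 + 4*Q (S(Q) = 4*(8 + Q) = 32 + 4*Q)
S(f) + L(70, -14) = (32 + 4*47) - 14 = (32 + 188) - 14 = 220 - 14 = 206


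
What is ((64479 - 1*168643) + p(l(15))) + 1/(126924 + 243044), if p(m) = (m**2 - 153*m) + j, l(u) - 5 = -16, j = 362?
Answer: -37735996063/369968 ≈ -1.0200e+5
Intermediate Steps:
l(u) = -11 (l(u) = 5 - 16 = -11)
p(m) = 362 + m**2 - 153*m (p(m) = (m**2 - 153*m) + 362 = 362 + m**2 - 153*m)
((64479 - 1*168643) + p(l(15))) + 1/(126924 + 243044) = ((64479 - 1*168643) + (362 + (-11)**2 - 153*(-11))) + 1/(126924 + 243044) = ((64479 - 168643) + (362 + 121 + 1683)) + 1/369968 = (-104164 + 2166) + 1/369968 = -101998 + 1/369968 = -37735996063/369968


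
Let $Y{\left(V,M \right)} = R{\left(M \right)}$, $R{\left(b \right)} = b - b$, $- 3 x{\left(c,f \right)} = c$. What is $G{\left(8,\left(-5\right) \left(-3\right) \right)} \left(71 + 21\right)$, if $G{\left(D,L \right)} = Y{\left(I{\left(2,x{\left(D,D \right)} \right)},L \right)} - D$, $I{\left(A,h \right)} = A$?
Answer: $-736$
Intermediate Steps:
$x{\left(c,f \right)} = - \frac{c}{3}$
$R{\left(b \right)} = 0$
$Y{\left(V,M \right)} = 0$
$G{\left(D,L \right)} = - D$ ($G{\left(D,L \right)} = 0 - D = - D$)
$G{\left(8,\left(-5\right) \left(-3\right) \right)} \left(71 + 21\right) = \left(-1\right) 8 \left(71 + 21\right) = \left(-8\right) 92 = -736$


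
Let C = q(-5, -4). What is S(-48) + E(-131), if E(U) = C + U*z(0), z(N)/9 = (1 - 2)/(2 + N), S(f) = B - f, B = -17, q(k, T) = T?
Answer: 1233/2 ≈ 616.50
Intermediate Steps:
S(f) = -17 - f
C = -4
z(N) = -9/(2 + N) (z(N) = 9*((1 - 2)/(2 + N)) = 9*(-1/(2 + N)) = -9/(2 + N))
E(U) = -4 - 9*U/2 (E(U) = -4 + U*(-9/(2 + 0)) = -4 + U*(-9/2) = -4 - 9*U/2)
S(-48) + E(-131) = (-17 - 1*(-48)) + (-4 - 9/2*(-131)) = (-17 + 48) + (-4 + 1179/2) = 31 + 1171/2 = 1233/2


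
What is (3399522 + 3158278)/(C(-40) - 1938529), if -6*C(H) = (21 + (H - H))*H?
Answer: -6557800/1938389 ≈ -3.3831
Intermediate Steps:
C(H) = -7*H/2 (C(H) = -(21 + (H - H))*H/6 = -(21 + 0)*H/6 = -7*H/2)
(3399522 + 3158278)/(C(-40) - 1938529) = (3399522 + 3158278)/(-7/2*(-40) - 1938529) = 6557800/(140 - 1938529) = 6557800/(-1938389) = 6557800*(-1/1938389) = -6557800/1938389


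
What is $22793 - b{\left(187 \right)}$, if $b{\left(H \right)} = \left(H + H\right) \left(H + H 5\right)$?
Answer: $-396835$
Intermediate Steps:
$b{\left(H \right)} = 12 H^{2}$ ($b{\left(H \right)} = 2 H \left(H + 5 H\right) = 2 H 6 H = 12 H^{2}$)
$22793 - b{\left(187 \right)} = 22793 - 12 \cdot 187^{2} = 22793 - 12 \cdot 34969 = 22793 - 419628 = -396835$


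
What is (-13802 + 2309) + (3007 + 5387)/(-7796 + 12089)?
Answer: -16443685/1431 ≈ -11491.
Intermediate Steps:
(-13802 + 2309) + (3007 + 5387)/(-7796 + 12089) = -11493 + 8394/4293 = -11493 + 8394*(1/4293) = -11493 + 2798/1431 = -16443685/1431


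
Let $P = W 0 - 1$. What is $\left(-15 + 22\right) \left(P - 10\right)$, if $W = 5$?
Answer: $-77$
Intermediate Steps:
$P = -1$ ($P = 5 \cdot 0 - 1 = 0 - 1 = -1$)
$\left(-15 + 22\right) \left(P - 10\right) = \left(-15 + 22\right) \left(-1 - 10\right) = 7 \left(-11\right) = -77$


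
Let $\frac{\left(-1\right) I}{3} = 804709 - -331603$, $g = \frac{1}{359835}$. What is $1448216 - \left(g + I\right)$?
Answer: $\frac{1747773289919}{359835} \approx 4.8572 \cdot 10^{6}$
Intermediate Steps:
$g = \frac{1}{359835} \approx 2.7791 \cdot 10^{-6}$
$I = -3408936$ ($I = - 3 \left(804709 - -331603\right) = - 3 \left(804709 + 331603\right) = \left(-3\right) 1136312 = -3408936$)
$1448216 - \left(g + I\right) = 1448216 - \left(\frac{1}{359835} - 3408936\right) = 1448216 - - \frac{1226654485559}{359835} = 1448216 + \frac{1226654485559}{359835} = \frac{1747773289919}{359835}$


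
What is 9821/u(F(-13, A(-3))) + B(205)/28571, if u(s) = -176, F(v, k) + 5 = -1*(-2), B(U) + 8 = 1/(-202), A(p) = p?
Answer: -28340317187/507878096 ≈ -55.801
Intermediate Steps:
B(U) = -1617/202 (B(U) = -8 + 1/(-202) = -8 - 1/202 = -1617/202)
F(v, k) = -3 (F(v, k) = -5 - 1*(-2) = -5 + 2 = -3)
9821/u(F(-13, A(-3))) + B(205)/28571 = 9821/(-176) - 1617/202/28571 = 9821*(-1/176) - 1617/202*1/28571 = -9821/176 - 1617/5771342 = -28340317187/507878096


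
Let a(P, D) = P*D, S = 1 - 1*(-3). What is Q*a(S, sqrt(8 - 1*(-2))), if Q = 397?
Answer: 1588*sqrt(10) ≈ 5021.7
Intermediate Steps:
S = 4 (S = 1 + 3 = 4)
a(P, D) = D*P
Q*a(S, sqrt(8 - 1*(-2))) = 397*(sqrt(8 - 1*(-2))*4) = 397*(sqrt(8 + 2)*4) = 397*(sqrt(10)*4) = 397*(4*sqrt(10)) = 1588*sqrt(10)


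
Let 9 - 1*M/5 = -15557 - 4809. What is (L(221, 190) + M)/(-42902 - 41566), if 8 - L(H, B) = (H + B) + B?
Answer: -50641/42234 ≈ -1.1991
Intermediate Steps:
M = 101875 (M = 45 - 5*(-15557 - 4809) = 45 - 5*(-20366) = 45 + 101830 = 101875)
L(H, B) = 8 - H - 2*B (L(H, B) = 8 - ((H + B) + B) = 8 - ((B + H) + B) = 8 - (H + 2*B) = 8 + (-H - 2*B) = 8 - H - 2*B)
(L(221, 190) + M)/(-42902 - 41566) = ((8 - 1*221 - 2*190) + 101875)/(-42902 - 41566) = ((8 - 221 - 380) + 101875)/(-84468) = (-593 + 101875)*(-1/84468) = 101282*(-1/84468) = -50641/42234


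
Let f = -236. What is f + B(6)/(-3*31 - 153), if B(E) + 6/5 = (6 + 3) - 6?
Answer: -96763/410 ≈ -236.01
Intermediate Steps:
B(E) = 9/5 (B(E) = -6/5 + ((6 + 3) - 6) = -6/5 + (9 - 6) = -6/5 + 3 = 9/5)
f + B(6)/(-3*31 - 153) = -236 + 9/(5*(-3*31 - 153)) = -236 + 9/(5*(-93 - 153)) = -236 + (9/5)/(-246) = -236 + (9/5)*(-1/246) = -236 - 3/410 = -96763/410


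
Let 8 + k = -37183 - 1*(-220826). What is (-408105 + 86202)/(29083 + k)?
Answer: -107301/70906 ≈ -1.5133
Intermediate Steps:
k = 183635 (k = -8 + (-37183 - 1*(-220826)) = -8 + (-37183 + 220826) = -8 + 183643 = 183635)
(-408105 + 86202)/(29083 + k) = (-408105 + 86202)/(29083 + 183635) = -321903/212718 = -321903*1/212718 = -107301/70906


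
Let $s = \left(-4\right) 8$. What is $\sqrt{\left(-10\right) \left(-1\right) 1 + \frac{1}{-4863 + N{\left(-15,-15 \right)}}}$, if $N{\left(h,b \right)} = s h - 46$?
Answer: $\frac{3 \sqrt{21795109}}{4429} \approx 3.1622$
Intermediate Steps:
$s = -32$
$N{\left(h,b \right)} = -46 - 32 h$ ($N{\left(h,b \right)} = - 32 h - 46 = -46 - 32 h$)
$\sqrt{\left(-10\right) \left(-1\right) 1 + \frac{1}{-4863 + N{\left(-15,-15 \right)}}} = \sqrt{\left(-10\right) \left(-1\right) 1 + \frac{1}{-4863 - -434}} = \sqrt{10 \cdot 1 + \frac{1}{-4863 + \left(-46 + 480\right)}} = \sqrt{10 + \frac{1}{-4863 + 434}} = \sqrt{10 + \frac{1}{-4429}} = \sqrt{10 - \frac{1}{4429}} = \sqrt{\frac{44289}{4429}} = \frac{3 \sqrt{21795109}}{4429}$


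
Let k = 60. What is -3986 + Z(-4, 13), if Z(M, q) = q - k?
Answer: -4033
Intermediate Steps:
Z(M, q) = -60 + q (Z(M, q) = q - 1*60 = q - 60 = -60 + q)
-3986 + Z(-4, 13) = -3986 + (-60 + 13) = -3986 - 47 = -4033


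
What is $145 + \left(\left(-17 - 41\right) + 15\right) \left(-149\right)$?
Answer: $6552$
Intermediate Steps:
$145 + \left(\left(-17 - 41\right) + 15\right) \left(-149\right) = 145 + \left(-58 + 15\right) \left(-149\right) = 145 - -6407 = 145 + 6407 = 6552$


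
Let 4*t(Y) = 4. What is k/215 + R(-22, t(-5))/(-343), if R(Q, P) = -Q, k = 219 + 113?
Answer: 109146/73745 ≈ 1.4800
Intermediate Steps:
k = 332
t(Y) = 1 (t(Y) = (¼)*4 = 1)
k/215 + R(-22, t(-5))/(-343) = 332/215 - 1*(-22)/(-343) = 332*(1/215) + 22*(-1/343) = 332/215 - 22/343 = 109146/73745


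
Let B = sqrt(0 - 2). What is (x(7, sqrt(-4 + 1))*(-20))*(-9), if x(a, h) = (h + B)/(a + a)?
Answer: 90*I*(sqrt(2) + sqrt(3))/7 ≈ 40.452*I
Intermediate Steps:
B = I*sqrt(2) (B = sqrt(-2) = I*sqrt(2) ≈ 1.4142*I)
x(a, h) = (h + I*sqrt(2))/(2*a) (x(a, h) = (h + I*sqrt(2))/(a + a) = (h + I*sqrt(2))/((2*a)) = (h + I*sqrt(2))*(1/(2*a)) = (h + I*sqrt(2))/(2*a))
(x(7, sqrt(-4 + 1))*(-20))*(-9) = (((1/2)*(sqrt(-4 + 1) + I*sqrt(2))/7)*(-20))*(-9) = (((1/2)*(1/7)*(sqrt(-3) + I*sqrt(2)))*(-20))*(-9) = (((1/2)*(1/7)*(I*sqrt(3) + I*sqrt(2)))*(-20))*(-9) = (((1/2)*(1/7)*(I*sqrt(2) + I*sqrt(3)))*(-20))*(-9) = ((I*sqrt(2)/14 + I*sqrt(3)/14)*(-20))*(-9) = (-10*I*sqrt(2)/7 - 10*I*sqrt(3)/7)*(-9) = 90*I*sqrt(2)/7 + 90*I*sqrt(3)/7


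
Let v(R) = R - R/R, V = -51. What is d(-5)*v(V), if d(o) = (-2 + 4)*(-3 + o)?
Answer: 832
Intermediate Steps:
v(R) = -1 + R (v(R) = R - 1*1 = R - 1 = -1 + R)
d(o) = -6 + 2*o (d(o) = 2*(-3 + o) = -6 + 2*o)
d(-5)*v(V) = (-6 + 2*(-5))*(-1 - 51) = (-6 - 10)*(-52) = -16*(-52) = 832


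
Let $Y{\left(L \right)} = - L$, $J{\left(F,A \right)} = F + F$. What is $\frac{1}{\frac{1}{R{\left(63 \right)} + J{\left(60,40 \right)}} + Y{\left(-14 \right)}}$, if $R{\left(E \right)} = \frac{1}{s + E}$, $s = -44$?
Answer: $\frac{2281}{31953} \approx 0.071386$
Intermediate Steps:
$J{\left(F,A \right)} = 2 F$
$R{\left(E \right)} = \frac{1}{-44 + E}$
$\frac{1}{\frac{1}{R{\left(63 \right)} + J{\left(60,40 \right)}} + Y{\left(-14 \right)}} = \frac{1}{\frac{1}{\frac{1}{-44 + 63} + 2 \cdot 60} - -14} = \frac{1}{\frac{1}{\frac{1}{19} + 120} + 14} = \frac{1}{\frac{1}{\frac{2281}{19}} + 14} = \frac{1}{\frac{19}{2281} + 14} = \frac{1}{\frac{31953}{2281}} = \frac{2281}{31953}$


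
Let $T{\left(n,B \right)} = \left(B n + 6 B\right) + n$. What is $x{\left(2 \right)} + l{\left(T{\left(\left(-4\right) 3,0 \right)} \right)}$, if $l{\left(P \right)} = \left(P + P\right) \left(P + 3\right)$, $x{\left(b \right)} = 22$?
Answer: $238$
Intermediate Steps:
$T{\left(n,B \right)} = n + 6 B + B n$ ($T{\left(n,B \right)} = \left(6 B + B n\right) + n = n + 6 B + B n$)
$l{\left(P \right)} = 2 P \left(3 + P\right)$
$x{\left(2 \right)} + l{\left(T{\left(\left(-4\right) 3,0 \right)} \right)} = 22 + 2 \left(\left(-4\right) 3 + 6 \cdot 0 + 0 \left(\left(-4\right) 3\right)\right) \left(3 + \left(\left(-4\right) 3 + 6 \cdot 0 + 0 \left(\left(-4\right) 3\right)\right)\right) = 22 + 2 \left(-12 + 0 + 0 \left(-12\right)\right) \left(3 + \left(-12 + 0 + 0 \left(-12\right)\right)\right) = 22 + 2 \left(-12 + 0 + 0\right) \left(3 + \left(-12 + 0 + 0\right)\right) = 22 + 2 \left(-12\right) \left(3 - 12\right) = 22 + 2 \left(-12\right) \left(-9\right) = 22 + 216 = 238$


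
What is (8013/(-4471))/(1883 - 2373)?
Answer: 8013/2190790 ≈ 0.0036576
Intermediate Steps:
(8013/(-4471))/(1883 - 2373) = (8013*(-1/4471))/(-490) = -8013/4471*(-1/490) = 8013/2190790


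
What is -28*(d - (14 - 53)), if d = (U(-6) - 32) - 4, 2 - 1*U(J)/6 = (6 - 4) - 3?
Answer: -588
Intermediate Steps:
U(J) = 18 (U(J) = 12 - 6*((6 - 4) - 3) = 12 - 6*(2 - 3) = 12 - 6*(-1) = 12 + 6 = 18)
d = -18 (d = (18 - 32) - 4 = -14 - 4 = -18)
-28*(d - (14 - 53)) = -28*(-18 - (14 - 53)) = -28*(-18 - 1*(-39)) = -28*(-18 + 39) = -28*21 = -588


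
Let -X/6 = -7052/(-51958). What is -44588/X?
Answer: 289587913/5289 ≈ 54753.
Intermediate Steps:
X = -21156/25979 (X = -(-42312)/(-51958) = -(-42312)*(-1)/51958 = -6*3526/25979 = -21156/25979 ≈ -0.81435)
-44588/X = -44588/(-21156/25979) = -44588*(-25979/21156) = 289587913/5289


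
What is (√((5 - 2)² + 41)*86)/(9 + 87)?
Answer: 215*√2/48 ≈ 6.3345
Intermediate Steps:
(√((5 - 2)² + 41)*86)/(9 + 87) = (√(3² + 41)*86)/96 = (√(9 + 41)*86)*(1/96) = (√50*86)*(1/96) = ((5*√2)*86)*(1/96) = (430*√2)*(1/96) = 215*√2/48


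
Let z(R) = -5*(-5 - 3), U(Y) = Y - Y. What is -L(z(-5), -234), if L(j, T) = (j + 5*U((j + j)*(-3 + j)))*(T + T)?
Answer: 18720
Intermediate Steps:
U(Y) = 0
z(R) = 40 (z(R) = -5*(-8) = 40)
L(j, T) = 2*T*j (L(j, T) = (j + 5*0)*(T + T) = (j + 0)*(2*T) = j*(2*T) = 2*T*j)
-L(z(-5), -234) = -2*(-234)*40 = -1*(-18720) = 18720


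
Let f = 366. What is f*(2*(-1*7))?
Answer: -5124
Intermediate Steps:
f*(2*(-1*7)) = 366*(2*(-1*7)) = 366*(2*(-7)) = 366*(-14) = -5124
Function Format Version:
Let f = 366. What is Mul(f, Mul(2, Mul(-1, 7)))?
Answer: -5124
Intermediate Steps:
Mul(f, Mul(2, Mul(-1, 7))) = Mul(366, Mul(2, Mul(-1, 7))) = Mul(366, Mul(2, -7)) = Mul(366, -14) = -5124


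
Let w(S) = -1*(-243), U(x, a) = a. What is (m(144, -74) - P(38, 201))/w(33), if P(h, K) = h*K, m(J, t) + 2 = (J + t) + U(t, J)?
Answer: -7426/243 ≈ -30.560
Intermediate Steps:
m(J, t) = -2 + t + 2*J (m(J, t) = -2 + ((J + t) + J) = -2 + (t + 2*J) = -2 + t + 2*J)
w(S) = 243
P(h, K) = K*h
(m(144, -74) - P(38, 201))/w(33) = ((-2 - 74 + 2*144) - 201*38)/243 = ((-2 - 74 + 288) - 1*7638)*(1/243) = (212 - 7638)*(1/243) = -7426*1/243 = -7426/243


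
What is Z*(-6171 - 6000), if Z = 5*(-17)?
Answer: 1034535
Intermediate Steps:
Z = -85
Z*(-6171 - 6000) = -85*(-6171 - 6000) = -85*(-12171) = 1034535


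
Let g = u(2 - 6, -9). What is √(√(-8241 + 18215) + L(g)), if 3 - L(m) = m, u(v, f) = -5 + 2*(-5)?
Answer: √(18 + √9974) ≈ 10.857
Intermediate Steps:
u(v, f) = -15 (u(v, f) = -5 - 10 = -15)
g = -15
L(m) = 3 - m
√(√(-8241 + 18215) + L(g)) = √(√(-8241 + 18215) + (3 - 1*(-15))) = √(√9974 + (3 + 15)) = √(√9974 + 18) = √(18 + √9974)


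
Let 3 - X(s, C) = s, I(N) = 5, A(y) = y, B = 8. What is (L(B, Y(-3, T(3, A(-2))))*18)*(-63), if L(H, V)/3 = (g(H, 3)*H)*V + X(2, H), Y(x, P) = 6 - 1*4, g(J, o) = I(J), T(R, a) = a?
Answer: -275562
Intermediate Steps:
g(J, o) = 5
X(s, C) = 3 - s
Y(x, P) = 2 (Y(x, P) = 6 - 4 = 2)
L(H, V) = 3 + 15*H*V (L(H, V) = 3*((5*H)*V + (3 - 1*2)) = 3*(5*H*V + (3 - 2)) = 3*(5*H*V + 1) = 3*(1 + 5*H*V) = 3 + 15*H*V)
(L(B, Y(-3, T(3, A(-2))))*18)*(-63) = ((3 + 15*8*2)*18)*(-63) = ((3 + 240)*18)*(-63) = (243*18)*(-63) = 4374*(-63) = -275562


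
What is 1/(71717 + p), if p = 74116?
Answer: 1/145833 ≈ 6.8572e-6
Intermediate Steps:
1/(71717 + p) = 1/(71717 + 74116) = 1/145833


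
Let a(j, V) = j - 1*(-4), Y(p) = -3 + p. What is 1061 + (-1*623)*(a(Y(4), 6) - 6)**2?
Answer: 438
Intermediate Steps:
a(j, V) = 4 + j (a(j, V) = j + 4 = 4 + j)
1061 + (-1*623)*(a(Y(4), 6) - 6)**2 = 1061 + (-1*623)*((4 + (-3 + 4)) - 6)**2 = 1061 - 623*((4 + 1) - 6)**2 = 1061 - 623*(5 - 6)**2 = 1061 - 623*(-1)**2 = 1061 - 623*1 = 1061 - 623 = 438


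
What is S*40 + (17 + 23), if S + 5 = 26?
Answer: 880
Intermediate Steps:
S = 21 (S = -5 + 26 = 21)
S*40 + (17 + 23) = 21*40 + (17 + 23) = 840 + 40 = 880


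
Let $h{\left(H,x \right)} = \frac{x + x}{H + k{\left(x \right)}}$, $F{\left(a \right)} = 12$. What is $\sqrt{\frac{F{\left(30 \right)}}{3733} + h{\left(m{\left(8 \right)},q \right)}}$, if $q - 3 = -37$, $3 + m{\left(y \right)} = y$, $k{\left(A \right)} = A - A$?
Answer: $\frac{2 i \sqrt{1184219590}}{18665} \approx 3.6874 i$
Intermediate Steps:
$k{\left(A \right)} = 0$
$m{\left(y \right)} = -3 + y$
$q = -34$ ($q = 3 - 37 = -34$)
$h{\left(H,x \right)} = \frac{2 x}{H}$ ($h{\left(H,x \right)} = \frac{x + x}{H + 0} = \frac{2 x}{H}$)
$\sqrt{\frac{F{\left(30 \right)}}{3733} + h{\left(m{\left(8 \right)},q \right)}} = \sqrt{\frac{12}{3733} + 2 \left(-34\right) \frac{1}{-3 + 8}} = \sqrt{12 \cdot \frac{1}{3733} + 2 \left(-34\right) \frac{1}{5}} = \sqrt{\frac{12}{3733} + 2 \left(-34\right) \frac{1}{5}} = \sqrt{\frac{12}{3733} - \frac{68}{5}} = \sqrt{- \frac{253784}{18665}} = \frac{2 i \sqrt{1184219590}}{18665}$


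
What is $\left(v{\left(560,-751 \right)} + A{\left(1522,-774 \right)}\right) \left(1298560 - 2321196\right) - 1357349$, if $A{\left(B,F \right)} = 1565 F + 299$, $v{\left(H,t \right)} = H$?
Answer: $1237849411487$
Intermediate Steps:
$A{\left(B,F \right)} = 299 + 1565 F$
$\left(v{\left(560,-751 \right)} + A{\left(1522,-774 \right)}\right) \left(1298560 - 2321196\right) - 1357349 = \left(560 + \left(299 + 1565 \left(-774\right)\right)\right) \left(1298560 - 2321196\right) - 1357349 = \left(560 + \left(299 - 1211310\right)\right) \left(-1022636\right) - 1357349 = \left(560 - 1211011\right) \left(-1022636\right) - 1357349 = \left(-1210451\right) \left(-1022636\right) - 1357349 = 1237850768836 - 1357349 = 1237849411487$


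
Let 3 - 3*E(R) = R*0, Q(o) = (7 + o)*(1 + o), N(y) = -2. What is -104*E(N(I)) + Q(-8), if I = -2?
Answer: -97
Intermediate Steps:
Q(o) = (1 + o)*(7 + o)
E(R) = 1 (E(R) = 1 - R*0/3 = 1 - ⅓*0 = 1 + 0 = 1)
-104*E(N(I)) + Q(-8) = -104*1 + (7 + (-8)² + 8*(-8)) = -104 + (7 + 64 - 64) = -104 + 7 = -97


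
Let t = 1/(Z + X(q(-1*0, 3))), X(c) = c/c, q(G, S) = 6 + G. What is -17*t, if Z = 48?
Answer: -17/49 ≈ -0.34694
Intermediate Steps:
X(c) = 1
t = 1/49 (t = 1/(48 + 1) = 1/49 ≈ 0.020408)
-17*t = -17*1/49 = -17/49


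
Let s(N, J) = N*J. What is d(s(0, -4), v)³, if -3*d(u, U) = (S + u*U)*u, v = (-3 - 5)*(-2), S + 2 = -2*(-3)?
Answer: 0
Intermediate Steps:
S = 4 (S = -2 - 2*(-3) = -2 + 6 = 4)
s(N, J) = J*N
v = 16 (v = -8*(-2) = 16)
d(u, U) = -u*(4 + U*u)/3 (d(u, U) = -(4 + u*U)*u/3 = -(4 + U*u)*u/3 = -u*(4 + U*u)/3)
d(s(0, -4), v)³ = (-(-4*0)*(4 + 16*(-4*0))/3)³ = (-⅓*0*(4 + 16*0))³ = (-⅓*0*(4 + 0))³ = (-⅓*0*4)³ = 0³ = 0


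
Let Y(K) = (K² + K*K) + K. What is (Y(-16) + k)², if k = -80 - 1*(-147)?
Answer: 316969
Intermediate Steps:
Y(K) = K + 2*K² (Y(K) = (K² + K²) + K = 2*K² + K = K + 2*K²)
k = 67 (k = -80 + 147 = 67)
(Y(-16) + k)² = (-16*(1 + 2*(-16)) + 67)² = (-16*(1 - 32) + 67)² = (-16*(-31) + 67)² = (496 + 67)² = 563² = 316969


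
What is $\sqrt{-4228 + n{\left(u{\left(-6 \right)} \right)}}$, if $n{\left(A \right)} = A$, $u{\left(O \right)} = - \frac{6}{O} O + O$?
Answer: $4 i \sqrt{265} \approx 65.115 i$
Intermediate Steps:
$u{\left(O \right)} = -6 + O$
$\sqrt{-4228 + n{\left(u{\left(-6 \right)} \right)}} = \sqrt{-4228 - 12} = \sqrt{-4240} = 4 i \sqrt{265}$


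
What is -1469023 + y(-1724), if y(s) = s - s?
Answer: -1469023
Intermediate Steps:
y(s) = 0
-1469023 + y(-1724) = -1469023 + 0 = -1469023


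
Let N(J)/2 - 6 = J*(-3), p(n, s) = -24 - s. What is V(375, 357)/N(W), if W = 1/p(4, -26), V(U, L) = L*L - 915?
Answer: 42178/3 ≈ 14059.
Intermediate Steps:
V(U, L) = -915 + L**2 (V(U, L) = L**2 - 915 = -915 + L**2)
W = 1/2 (W = 1/(-24 - 1*(-26)) = 1/(-24 + 26) = 1/2 ≈ 0.50000)
N(J) = 12 - 6*J (N(J) = 12 + 2*(J*(-3)) = 12 + 2*(-3*J) = 12 - 6*J)
V(375, 357)/N(W) = (-915 + 357**2)/(12 - 6*1/2) = (-915 + 127449)/(12 - 3) = 126534/9 = 126534*(1/9) = 42178/3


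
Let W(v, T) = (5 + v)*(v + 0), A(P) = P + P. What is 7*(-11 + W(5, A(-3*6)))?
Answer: 273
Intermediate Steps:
A(P) = 2*P
W(v, T) = v*(5 + v) (W(v, T) = (5 + v)*v = v*(5 + v))
7*(-11 + W(5, A(-3*6))) = 7*(-11 + 5*(5 + 5)) = 7*(-11 + 5*10) = 7*(-11 + 50) = 7*39 = 273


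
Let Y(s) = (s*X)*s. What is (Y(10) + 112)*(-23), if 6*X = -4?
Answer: -3128/3 ≈ -1042.7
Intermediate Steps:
X = -2/3 (X = (1/6)*(-4) = -2/3 ≈ -0.66667)
Y(s) = -2*s**2/3 (Y(s) = (s*(-2/3))*s = (-2*s/3)*s = -2*s**2/3)
(Y(10) + 112)*(-23) = (-2/3*10**2 + 112)*(-23) = (-2/3*100 + 112)*(-23) = (-200/3 + 112)*(-23) = (136/3)*(-23) = -3128/3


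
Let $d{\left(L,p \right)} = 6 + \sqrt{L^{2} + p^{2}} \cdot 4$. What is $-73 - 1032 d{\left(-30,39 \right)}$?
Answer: $-6265 - 12384 \sqrt{269} \approx -2.0938 \cdot 10^{5}$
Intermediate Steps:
$d{\left(L,p \right)} = 6 + 4 \sqrt{L^{2} + p^{2}}$
$-73 - 1032 d{\left(-30,39 \right)} = -73 - 1032 \left(6 + 4 \sqrt{\left(-30\right)^{2} + 39^{2}}\right) = -73 - 1032 \left(6 + 4 \sqrt{900 + 1521}\right) = -73 - 1032 \left(6 + 4 \sqrt{2421}\right) = -73 - 1032 \left(6 + 4 \cdot 3 \sqrt{269}\right) = -73 - 1032 \left(6 + 12 \sqrt{269}\right) = -73 - \left(6192 + 12384 \sqrt{269}\right) = -6265 - 12384 \sqrt{269}$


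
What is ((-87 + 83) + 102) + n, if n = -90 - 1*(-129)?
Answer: 137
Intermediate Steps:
n = 39 (n = -90 + 129 = 39)
((-87 + 83) + 102) + n = ((-87 + 83) + 102) + 39 = (-4 + 102) + 39 = 98 + 39 = 137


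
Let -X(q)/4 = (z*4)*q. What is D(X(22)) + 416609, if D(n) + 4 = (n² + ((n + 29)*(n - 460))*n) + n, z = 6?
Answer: -11310114275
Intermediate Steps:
X(q) = -96*q (X(q) = -4*6*4*q = -96*q)
D(n) = -4 + n + n² + n*(-460 + n)*(29 + n) (D(n) = -4 + ((n² + ((n + 29)*(n - 460))*n) + n) = -4 + ((n² + ((29 + n)*(-460 + n))*n) + n) = -4 + ((n² + ((-460 + n)*(29 + n))*n) + n) = -4 + ((n² + n*(-460 + n)*(29 + n)) + n) = -4 + (n + n² + n*(-460 + n)*(29 + n)) = -4 + n + n² + n*(-460 + n)*(29 + n))
D(X(22)) + 416609 = (-4 + (-96*22)³ - (-1280544)*22 - 430*(-96*22)²) + 416609 = (-4 + (-2112)³ - 13339*(-2112) - 430*(-2112)²) + 416609 = (-4 - 9420668928 + 28171968 - 430*4460544) + 416609 = (-4 - 9420668928 + 28171968 - 1918033920) + 416609 = -11310530884 + 416609 = -11310114275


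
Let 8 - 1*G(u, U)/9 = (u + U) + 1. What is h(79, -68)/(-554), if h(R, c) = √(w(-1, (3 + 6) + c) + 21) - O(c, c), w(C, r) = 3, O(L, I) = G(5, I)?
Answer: 315/277 - √6/277 ≈ 1.1283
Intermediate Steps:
G(u, U) = 63 - 9*U - 9*u (G(u, U) = 72 - 9*((u + U) + 1) = 72 - 9*((U + u) + 1) = 72 - 9*(1 + U + u) = 72 + (-9 - 9*U - 9*u) = 63 - 9*U - 9*u)
O(L, I) = 18 - 9*I (O(L, I) = 63 - 9*I - 9*5 = 63 - 9*I - 45 = 18 - 9*I)
h(R, c) = -18 + 2*√6 + 9*c (h(R, c) = √(3 + 21) - (18 - 9*c) = √24 + (-18 + 9*c) = 2*√6 + (-18 + 9*c) = -18 + 2*√6 + 9*c)
h(79, -68)/(-554) = (-18 + 2*√6 + 9*(-68))/(-554) = (-18 + 2*√6 - 612)*(-1/554) = (-630 + 2*√6)*(-1/554) = 315/277 - √6/277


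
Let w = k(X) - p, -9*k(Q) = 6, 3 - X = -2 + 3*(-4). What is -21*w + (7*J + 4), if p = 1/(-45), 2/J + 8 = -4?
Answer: 491/30 ≈ 16.367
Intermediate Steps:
J = -⅙ (J = 2/(-8 - 4) = 2/(-12) = 2*(-1/12) = -⅙ ≈ -0.16667)
p = -1/45 ≈ -0.022222
X = 17 (X = 3 - (-2 + 3*(-4)) = 3 - (-2 - 12) = 3 - 1*(-14) = 3 + 14 = 17)
k(Q) = -⅔ (k(Q) = -⅑*6 = -⅔)
w = -29/45 (w = -⅔ - 1*(-1/45) = -⅔ + 1/45 = -29/45 ≈ -0.64444)
-21*w + (7*J + 4) = -21*(-29/45) + (7*(-⅙) + 4) = 203/15 + (-7/6 + 4) = 203/15 + 17/6 = 491/30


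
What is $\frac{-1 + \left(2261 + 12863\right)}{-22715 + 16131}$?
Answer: $- \frac{15123}{6584} \approx -2.2969$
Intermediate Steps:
$\frac{-1 + \left(2261 + 12863\right)}{-22715 + 16131} = \frac{-1 + 15124}{-6584} = 15123 \left(- \frac{1}{6584}\right) = - \frac{15123}{6584}$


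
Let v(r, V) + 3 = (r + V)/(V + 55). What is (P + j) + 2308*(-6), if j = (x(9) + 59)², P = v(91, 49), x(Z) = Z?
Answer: -239867/26 ≈ -9225.7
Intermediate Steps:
v(r, V) = -3 + (V + r)/(55 + V) (v(r, V) = -3 + (r + V)/(V + 55) = -3 + (V + r)/(55 + V))
P = -43/26 (P = (-165 + 91 - 2*49)/(55 + 49) = (-165 + 91 - 98)/104 = (1/104)*(-172) = -43/26 ≈ -1.6538)
j = 4624 (j = (9 + 59)² = 68² = 4624)
(P + j) + 2308*(-6) = (-43/26 + 4624) + 2308*(-6) = 120181/26 - 13848 = -239867/26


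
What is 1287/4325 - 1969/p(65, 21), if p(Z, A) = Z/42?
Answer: -71517039/56225 ≈ -1272.0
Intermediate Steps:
p(Z, A) = Z/42 (p(Z, A) = Z*(1/42) = Z/42)
1287/4325 - 1969/p(65, 21) = 1287/4325 - 1969/((1/42)*65) = 1287*(1/4325) - 1969/65/42 = 1287/4325 - 1969*42/65 = 1287/4325 - 82698/65 = -71517039/56225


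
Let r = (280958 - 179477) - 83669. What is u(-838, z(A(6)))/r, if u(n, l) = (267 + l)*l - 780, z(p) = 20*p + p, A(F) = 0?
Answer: -195/4453 ≈ -0.043791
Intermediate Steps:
z(p) = 21*p
u(n, l) = -780 + l*(267 + l) (u(n, l) = l*(267 + l) - 780 = -780 + l*(267 + l))
r = 17812 (r = 101481 - 83669 = 17812)
u(-838, z(A(6)))/r = (-780 + (21*0)² + 267*(21*0))/17812 = (-780 + 0² + 267*0)*(1/17812) = (-780 + 0 + 0)*(1/17812) = -780*1/17812 = -195/4453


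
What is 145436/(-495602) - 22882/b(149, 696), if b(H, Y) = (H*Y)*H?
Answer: -564650577905/1914497640348 ≈ -0.29493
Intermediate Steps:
b(H, Y) = Y*H²
145436/(-495602) - 22882/b(149, 696) = 145436/(-495602) - 22882/(696*149²) = 145436*(-1/495602) - 22882/(696*22201) = -72718/247801 - 22882/15451896 = -72718/247801 - 22882*1/15451896 = -72718/247801 - 11441/7725948 = -564650577905/1914497640348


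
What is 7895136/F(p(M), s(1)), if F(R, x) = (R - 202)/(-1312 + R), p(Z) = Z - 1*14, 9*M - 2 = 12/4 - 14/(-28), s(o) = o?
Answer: 188354259552/3877 ≈ 4.8582e+7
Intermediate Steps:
M = 11/18 (M = 2/9 + (12/4 - 14/(-28))/9 = 2/9 + (12*(¼) - 14*(-1/28))/9 = 2/9 + (3 + ½)/9 = 2/9 + (⅑)*(7/2) = 2/9 + 7/18 = 11/18 ≈ 0.61111)
p(Z) = -14 + Z (p(Z) = Z - 14 = -14 + Z)
F(R, x) = (-202 + R)/(-1312 + R)
7895136/F(p(M), s(1)) = 7895136/(((-202 + (-14 + 11/18))/(-1312 + (-14 + 11/18)))) = 7895136/(((-202 - 241/18)/(-1312 - 241/18))) = 7895136/((-3877/18/(-23857/18))) = 7895136/((-18/23857*(-3877/18))) = 7895136/(3877/23857) = 7895136*(23857/3877) = 188354259552/3877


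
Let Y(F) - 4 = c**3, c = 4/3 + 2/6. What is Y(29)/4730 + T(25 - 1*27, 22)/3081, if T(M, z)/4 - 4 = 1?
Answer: 1090691/131158170 ≈ 0.0083158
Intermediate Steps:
c = 5/3 (c = 4*(1/3) + 2*(1/6) = 4/3 + 1/3 = 5/3 ≈ 1.6667)
T(M, z) = 20 (T(M, z) = 16 + 4*1 = 16 + 4 = 20)
Y(F) = 233/27 (Y(F) = 4 + (5/3)**3 = 4 + 125/27 = 233/27)
Y(29)/4730 + T(25 - 1*27, 22)/3081 = (233/27)/4730 + 20/3081 = (233/27)*(1/4730) + 20*(1/3081) = 233/127710 + 20/3081 = 1090691/131158170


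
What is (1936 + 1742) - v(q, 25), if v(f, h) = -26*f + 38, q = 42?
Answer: 4732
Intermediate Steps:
v(f, h) = 38 - 26*f
(1936 + 1742) - v(q, 25) = (1936 + 1742) - (38 - 26*42) = 3678 - (38 - 1092) = 3678 - 1*(-1054) = 3678 + 1054 = 4732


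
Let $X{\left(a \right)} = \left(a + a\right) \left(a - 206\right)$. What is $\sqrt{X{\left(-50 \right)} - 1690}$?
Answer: $\sqrt{23910} \approx 154.63$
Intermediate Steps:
$X{\left(a \right)} = 2 a \left(-206 + a\right)$
$\sqrt{X{\left(-50 \right)} - 1690} = \sqrt{2 \left(-50\right) \left(-206 - 50\right) - 1690} = \sqrt{2 \left(-50\right) \left(-256\right) - 1690} = \sqrt{25600 - 1690} = \sqrt{23910}$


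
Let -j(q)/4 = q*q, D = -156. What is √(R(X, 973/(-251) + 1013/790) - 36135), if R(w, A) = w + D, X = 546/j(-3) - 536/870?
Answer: I*√3053400430/290 ≈ 190.54*I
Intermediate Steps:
j(q) = -4*q² (j(q) = -4*q*q = -4*q²)
X = -4577/290 (X = 546/((-4*(-3)²)) - 536/870 = 546/((-4*9)) - 536*1/870 = 546/(-36) - 268/435 = 546*(-1/36) - 268/435 = -91/6 - 268/435 = -4577/290 ≈ -15.783)
R(w, A) = -156 + w (R(w, A) = w - 156 = -156 + w)
√(R(X, 973/(-251) + 1013/790) - 36135) = √((-156 - 4577/290) - 36135) = √(-49817/290 - 36135) = √(-10528967/290) = I*√3053400430/290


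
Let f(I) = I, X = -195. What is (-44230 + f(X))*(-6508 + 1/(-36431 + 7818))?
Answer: 8272530517125/28613 ≈ 2.8912e+8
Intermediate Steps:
(-44230 + f(X))*(-6508 + 1/(-36431 + 7818)) = (-44230 - 195)*(-6508 + 1/(-36431 + 7818)) = -44425*(-6508 + 1/(-28613)) = -44425*(-6508 - 1/28613) = -44425*(-186213405/28613) = 8272530517125/28613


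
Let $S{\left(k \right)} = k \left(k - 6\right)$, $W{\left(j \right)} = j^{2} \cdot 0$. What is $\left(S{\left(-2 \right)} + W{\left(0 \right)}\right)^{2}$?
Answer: $256$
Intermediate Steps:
$W{\left(j \right)} = 0$
$S{\left(k \right)} = k \left(-6 + k\right)$
$\left(S{\left(-2 \right)} + W{\left(0 \right)}\right)^{2} = \left(- 2 \left(-6 - 2\right) + 0\right)^{2} = \left(\left(-2\right) \left(-8\right) + 0\right)^{2} = \left(16 + 0\right)^{2} = 16^{2} = 256$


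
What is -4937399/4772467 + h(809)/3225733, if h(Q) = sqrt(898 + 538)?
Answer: -4937399/4772467 + 2*sqrt(359)/3225733 ≈ -1.0345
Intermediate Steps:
h(Q) = 2*sqrt(359) (h(Q) = sqrt(1436) = 2*sqrt(359))
-4937399/4772467 + h(809)/3225733 = -4937399/4772467 + (2*sqrt(359))/3225733 = -4937399*1/4772467 + (2*sqrt(359))*(1/3225733) = -4937399/4772467 + 2*sqrt(359)/3225733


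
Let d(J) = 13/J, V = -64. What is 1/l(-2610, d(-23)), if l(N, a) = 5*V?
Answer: -1/320 ≈ -0.0031250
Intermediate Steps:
l(N, a) = -320 (l(N, a) = 5*(-64) = -320)
1/l(-2610, d(-23)) = 1/(-320) = -1/320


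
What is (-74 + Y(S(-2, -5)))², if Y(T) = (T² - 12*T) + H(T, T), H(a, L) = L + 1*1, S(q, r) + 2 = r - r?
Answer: 2209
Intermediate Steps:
S(q, r) = -2 (S(q, r) = -2 + (r - r) = -2 + 0 = -2)
H(a, L) = 1 + L (H(a, L) = L + 1 = 1 + L)
Y(T) = 1 + T² - 11*T (Y(T) = (T² - 12*T) + (1 + T) = 1 + T² - 11*T)
(-74 + Y(S(-2, -5)))² = (-74 + (1 + (-2)² - 11*(-2)))² = (-74 + (1 + 4 + 22))² = (-74 + 27)² = (-47)² = 2209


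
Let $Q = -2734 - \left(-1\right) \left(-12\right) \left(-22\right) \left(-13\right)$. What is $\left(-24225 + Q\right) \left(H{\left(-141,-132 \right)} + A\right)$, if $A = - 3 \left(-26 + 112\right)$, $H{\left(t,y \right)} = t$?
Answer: $12126009$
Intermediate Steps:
$A = -258$ ($A = \left(-3\right) 86 = -258$)
$Q = -6166$ ($Q = -2734 - 12 \left(-22\right) \left(-13\right) = -2734 - \left(-264\right) \left(-13\right) = -2734 - 3432 = -6166$)
$\left(-24225 + Q\right) \left(H{\left(-141,-132 \right)} + A\right) = \left(-24225 - 6166\right) \left(-141 - 258\right) = \left(-30391\right) \left(-399\right) = 12126009$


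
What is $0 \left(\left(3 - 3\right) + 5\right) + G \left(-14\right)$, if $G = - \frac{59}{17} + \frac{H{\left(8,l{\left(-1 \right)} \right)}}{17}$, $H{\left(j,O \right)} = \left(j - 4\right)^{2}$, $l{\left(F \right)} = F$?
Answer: $\frac{602}{17} \approx 35.412$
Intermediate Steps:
$H{\left(j,O \right)} = \left(-4 + j\right)^{2}$
$G = - \frac{43}{17}$ ($G = - \frac{59}{17} + \frac{\left(-4 + 8\right)^{2}}{17} = \left(-59\right) \frac{1}{17} + 4^{2} \cdot \frac{1}{17} = - \frac{59}{17} + 16 \cdot \frac{1}{17} = - \frac{59}{17} + \frac{16}{17} = - \frac{43}{17} \approx -2.5294$)
$0 \left(\left(3 - 3\right) + 5\right) + G \left(-14\right) = 0 \left(\left(3 - 3\right) + 5\right) - - \frac{602}{17} = 0 \left(\left(3 - 3\right) + 5\right) + \frac{602}{17} = 0 \left(0 + 5\right) + \frac{602}{17} = 0 \cdot 5 + \frac{602}{17} = 0 + \frac{602}{17} = \frac{602}{17}$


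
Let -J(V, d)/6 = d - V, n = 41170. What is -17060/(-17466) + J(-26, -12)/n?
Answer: 175223264/179768805 ≈ 0.97471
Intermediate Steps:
J(V, d) = -6*d + 6*V (J(V, d) = -6*(d - V) = -6*d + 6*V)
-17060/(-17466) + J(-26, -12)/n = -17060/(-17466) + (-6*(-12) + 6*(-26))/41170 = -17060*(-1/17466) + (72 - 156)*(1/41170) = 8530/8733 - 84*1/41170 = 8530/8733 - 42/20585 = 175223264/179768805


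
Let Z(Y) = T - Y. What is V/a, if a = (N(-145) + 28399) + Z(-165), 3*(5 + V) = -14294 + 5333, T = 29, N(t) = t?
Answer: -187/1778 ≈ -0.10517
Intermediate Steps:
V = -2992 (V = -5 + (-14294 + 5333)/3 = -5 + (1/3)*(-8961) = -5 - 2987 = -2992)
Z(Y) = 29 - Y
a = 28448 (a = (-145 + 28399) + (29 - 1*(-165)) = 28254 + (29 + 165) = 28254 + 194 = 28448)
V/a = -2992/28448 = -2992*1/28448 = -187/1778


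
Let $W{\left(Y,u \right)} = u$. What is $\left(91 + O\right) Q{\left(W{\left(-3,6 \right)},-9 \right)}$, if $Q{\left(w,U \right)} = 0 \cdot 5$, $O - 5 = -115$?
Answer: $0$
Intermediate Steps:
$O = -110$ ($O = 5 - 115 = -110$)
$Q{\left(w,U \right)} = 0$
$\left(91 + O\right) Q{\left(W{\left(-3,6 \right)},-9 \right)} = \left(91 - 110\right) 0 = \left(-19\right) 0 = 0$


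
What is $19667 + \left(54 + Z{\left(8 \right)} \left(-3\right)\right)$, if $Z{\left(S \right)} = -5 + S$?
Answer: $19712$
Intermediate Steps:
$19667 + \left(54 + Z{\left(8 \right)} \left(-3\right)\right) = 19667 + \left(54 + \left(-5 + 8\right) \left(-3\right)\right) = 19667 + \left(54 + 3 \left(-3\right)\right) = 19667 + \left(54 - 9\right) = 19667 + 45 = 19712$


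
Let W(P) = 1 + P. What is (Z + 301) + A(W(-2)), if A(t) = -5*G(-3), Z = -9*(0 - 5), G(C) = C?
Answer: 361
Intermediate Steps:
Z = 45 (Z = -9*(-5) = 45)
A(t) = 15 (A(t) = -5*(-3) = 15)
(Z + 301) + A(W(-2)) = (45 + 301) + 15 = 346 + 15 = 361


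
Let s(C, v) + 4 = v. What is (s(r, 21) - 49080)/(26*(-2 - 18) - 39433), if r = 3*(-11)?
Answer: 49063/39953 ≈ 1.2280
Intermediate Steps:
r = -33
s(C, v) = -4 + v
(s(r, 21) - 49080)/(26*(-2 - 18) - 39433) = ((-4 + 21) - 49080)/(26*(-2 - 18) - 39433) = (17 - 49080)/(26*(-20) - 39433) = -49063/(-520 - 39433) = -49063/(-39953) = -49063*(-1/39953) = 49063/39953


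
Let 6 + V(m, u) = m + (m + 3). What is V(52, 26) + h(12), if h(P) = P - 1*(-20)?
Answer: 133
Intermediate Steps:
h(P) = 20 + P (h(P) = P + 20 = 20 + P)
V(m, u) = -3 + 2*m (V(m, u) = -6 + (m + (m + 3)) = -6 + (m + (3 + m)) = -6 + (3 + 2*m) = -3 + 2*m)
V(52, 26) + h(12) = (-3 + 2*52) + (20 + 12) = (-3 + 104) + 32 = 101 + 32 = 133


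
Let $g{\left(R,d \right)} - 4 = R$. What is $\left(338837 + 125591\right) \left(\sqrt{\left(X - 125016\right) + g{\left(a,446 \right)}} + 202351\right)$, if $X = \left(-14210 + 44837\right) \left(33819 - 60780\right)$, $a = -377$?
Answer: $93977470228 + 1857712 i \sqrt{51616246} \approx 9.3977 \cdot 10^{10} + 1.3347 \cdot 10^{10} i$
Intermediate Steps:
$g{\left(R,d \right)} = 4 + R$
$X = -825734547$ ($X = 30627 \left(-26961\right) = -825734547$)
$\left(338837 + 125591\right) \left(\sqrt{\left(X - 125016\right) + g{\left(a,446 \right)}} + 202351\right) = \left(338837 + 125591\right) \left(\sqrt{\left(-825734547 - 125016\right) + \left(4 - 377\right)} + 202351\right) = 464428 \left(\sqrt{-825859563 - 373} + 202351\right) = 464428 \left(\sqrt{-825859936} + 202351\right) = 464428 \left(4 i \sqrt{51616246} + 202351\right) = 464428 \left(202351 + 4 i \sqrt{51616246}\right) = 93977470228 + 1857712 i \sqrt{51616246}$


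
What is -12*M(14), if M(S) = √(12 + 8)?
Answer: -24*√5 ≈ -53.666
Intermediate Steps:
M(S) = 2*√5 (M(S) = √20 = 2*√5)
-12*M(14) = -24*√5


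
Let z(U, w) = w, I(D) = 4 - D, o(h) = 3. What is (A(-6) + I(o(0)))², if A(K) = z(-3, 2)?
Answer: 9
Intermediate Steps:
A(K) = 2
(A(-6) + I(o(0)))² = (2 + (4 - 1*3))² = (2 + (4 - 3))² = (2 + 1)² = 3² = 9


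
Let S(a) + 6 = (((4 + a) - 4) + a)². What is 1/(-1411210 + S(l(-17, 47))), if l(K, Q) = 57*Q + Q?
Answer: 1/28313088 ≈ 3.5319e-8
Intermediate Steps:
l(K, Q) = 58*Q
S(a) = -6 + 4*a² (S(a) = -6 + (((4 + a) - 4) + a)² = -6 + (a + a)² = -6 + (2*a)² = -6 + 4*a²)
1/(-1411210 + S(l(-17, 47))) = 1/(-1411210 + (-6 + 4*(58*47)²)) = 1/(-1411210 + (-6 + 4*2726²)) = 1/(-1411210 + (-6 + 4*7431076)) = 1/(-1411210 + (-6 + 29724304)) = 1/(-1411210 + 29724298) = 1/28313088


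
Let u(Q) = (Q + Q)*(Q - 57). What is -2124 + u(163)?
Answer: 32432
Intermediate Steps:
u(Q) = 2*Q*(-57 + Q) (u(Q) = (2*Q)*(-57 + Q) = 2*Q*(-57 + Q))
-2124 + u(163) = -2124 + 2*163*(-57 + 163) = -2124 + 2*163*106 = -2124 + 34556 = 32432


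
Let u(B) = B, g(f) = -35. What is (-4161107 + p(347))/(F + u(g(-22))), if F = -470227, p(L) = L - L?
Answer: 4161107/470262 ≈ 8.8485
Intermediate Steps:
p(L) = 0
(-4161107 + p(347))/(F + u(g(-22))) = (-4161107 + 0)/(-470227 - 35) = -4161107/(-470262) = -4161107*(-1/470262) = 4161107/470262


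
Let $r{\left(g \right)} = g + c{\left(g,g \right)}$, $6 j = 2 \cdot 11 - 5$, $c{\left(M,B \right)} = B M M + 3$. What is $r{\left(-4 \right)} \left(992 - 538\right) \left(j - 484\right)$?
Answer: $\frac{42597685}{3} \approx 1.4199 \cdot 10^{7}$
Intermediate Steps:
$c{\left(M,B \right)} = 3 + B M^{2}$ ($c{\left(M,B \right)} = B M^{2} + 3 = 3 + B M^{2}$)
$j = \frac{17}{6}$ ($j = \frac{2 \cdot 11 - 5}{6} = \frac{22 - 5}{6} = \frac{1}{6} \cdot 17 = \frac{17}{6} \approx 2.8333$)
$r{\left(g \right)} = 3 + g + g^{3}$ ($r{\left(g \right)} = g + \left(3 + g g^{2}\right) = g + \left(3 + g^{3}\right) = 3 + g + g^{3}$)
$r{\left(-4 \right)} \left(992 - 538\right) \left(j - 484\right) = \left(3 - 4 + \left(-4\right)^{3}\right) \left(992 - 538\right) \left(\frac{17}{6} - 484\right) = \left(3 - 4 - 64\right) 454 \left(- \frac{2887}{6}\right) = \left(-65\right) \left(- \frac{655349}{3}\right) = \frac{42597685}{3}$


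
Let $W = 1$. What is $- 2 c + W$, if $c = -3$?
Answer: $7$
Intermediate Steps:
$- 2 c + W = \left(-2\right) \left(-3\right) + 1 = 6 + 1 = 7$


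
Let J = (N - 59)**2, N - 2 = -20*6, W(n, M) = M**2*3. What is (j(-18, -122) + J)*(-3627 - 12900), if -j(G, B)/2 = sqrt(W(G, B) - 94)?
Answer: -517774383 + 33054*sqrt(44558) ≈ -5.1080e+8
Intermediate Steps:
W(n, M) = 3*M**2
N = -118 (N = 2 - 20*6 = 2 - 120 = -118)
j(G, B) = -2*sqrt(-94 + 3*B**2) (j(G, B) = -2*sqrt(3*B**2 - 94) = -2*sqrt(-94 + 3*B**2))
J = 31329 (J = (-118 - 59)**2 = (-177)**2 = 31329)
(j(-18, -122) + J)*(-3627 - 12900) = (-2*sqrt(-94 + 3*(-122)**2) + 31329)*(-3627 - 12900) = (-2*sqrt(-94 + 3*14884) + 31329)*(-16527) = (-2*sqrt(-94 + 44652) + 31329)*(-16527) = (-2*sqrt(44558) + 31329)*(-16527) = (31329 - 2*sqrt(44558))*(-16527) = -517774383 + 33054*sqrt(44558)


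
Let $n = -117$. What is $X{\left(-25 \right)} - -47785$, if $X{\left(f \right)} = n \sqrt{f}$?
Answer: $47785 - 585 i \approx 47785.0 - 585.0 i$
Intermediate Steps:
$X{\left(f \right)} = - 117 \sqrt{f}$
$X{\left(-25 \right)} - -47785 = - 117 \sqrt{-25} - -47785 = - 117 \cdot 5 i + 47785 = - 585 i + 47785 = 47785 - 585 i$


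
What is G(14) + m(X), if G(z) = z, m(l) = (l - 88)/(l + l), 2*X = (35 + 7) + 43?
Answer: 2289/170 ≈ 13.465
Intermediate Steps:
X = 85/2 (X = ((35 + 7) + 43)/2 = (42 + 43)/2 = (1/2)*85 = 85/2 ≈ 42.500)
m(l) = (-88 + l)/(2*l) (m(l) = (-88 + l)/((2*l)) = (-88 + l)*(1/(2*l)) = (-88 + l)/(2*l))
G(14) + m(X) = 14 + (-88 + 85/2)/(2*(85/2)) = 14 + (1/2)*(2/85)*(-91/2) = 14 - 91/170 = 2289/170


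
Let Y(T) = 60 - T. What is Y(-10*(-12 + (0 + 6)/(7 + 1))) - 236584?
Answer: -473273/2 ≈ -2.3664e+5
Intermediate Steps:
Y(-10*(-12 + (0 + 6)/(7 + 1))) - 236584 = (60 - (-10)*(-12 + (0 + 6)/(7 + 1))) - 236584 = (60 - (-10)*(-12 + 6/8)) - 236584 = (60 - (-10)*(-12 + 6*(⅛))) - 236584 = (60 - (-10)*(-12 + ¾)) - 236584 = (60 - (-10)*(-45)/4) - 236584 = (60 - 1*225/2) - 236584 = (60 - 225/2) - 236584 = -105/2 - 236584 = -473273/2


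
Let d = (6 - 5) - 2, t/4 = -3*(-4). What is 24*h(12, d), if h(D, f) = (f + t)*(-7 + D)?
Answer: 5640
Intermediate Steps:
t = 48 (t = 4*(-3*(-4)) = 4*12 = 48)
d = -1 (d = 1 - 2 = -1)
h(D, f) = (-7 + D)*(48 + f) (h(D, f) = (f + 48)*(-7 + D) = (48 + f)*(-7 + D) = (-7 + D)*(48 + f))
24*h(12, d) = 24*(-336 - 7*(-1) + 48*12 + 12*(-1)) = 24*(-336 + 7 + 576 - 12) = 24*235 = 5640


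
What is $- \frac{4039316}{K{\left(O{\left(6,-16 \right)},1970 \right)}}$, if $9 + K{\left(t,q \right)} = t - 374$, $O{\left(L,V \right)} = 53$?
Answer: $\frac{2019658}{165} \approx 12240.0$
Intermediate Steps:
$K{\left(t,q \right)} = -383 + t$ ($K{\left(t,q \right)} = -9 + \left(t - 374\right) = -9 + \left(-374 + t\right) = -383 + t$)
$- \frac{4039316}{K{\left(O{\left(6,-16 \right)},1970 \right)}} = - \frac{4039316}{-383 + 53} = - \frac{4039316}{-330} = \left(-4039316\right) \left(- \frac{1}{330}\right) = \frac{2019658}{165}$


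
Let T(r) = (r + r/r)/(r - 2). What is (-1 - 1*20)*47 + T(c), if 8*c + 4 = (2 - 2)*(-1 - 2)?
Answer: -4936/5 ≈ -987.20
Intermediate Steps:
c = -½ (c = -½ + ((2 - 2)*(-1 - 2))/8 = -½ + (0*(-3))/8 = -½ + (⅛)*0 = -½ + 0 = -½ ≈ -0.50000)
T(r) = (1 + r)/(-2 + r) (T(r) = (r + 1)/(-2 + r) = (1 + r)/(-2 + r))
(-1 - 1*20)*47 + T(c) = (-1 - 1*20)*47 + (1 - ½)/(-2 - ½) = (-1 - 20)*47 + (½)/(-5/2) = -21*47 - ⅖*½ = -987 - ⅕ = -4936/5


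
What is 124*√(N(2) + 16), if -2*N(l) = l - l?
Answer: 496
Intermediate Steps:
N(l) = 0 (N(l) = -(l - l)/2 = -½*0 = 0)
124*√(N(2) + 16) = 124*√(0 + 16) = 124*√16 = 124*4 = 496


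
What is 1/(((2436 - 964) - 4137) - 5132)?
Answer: -1/7797 ≈ -0.00012825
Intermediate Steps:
1/(((2436 - 964) - 4137) - 5132) = 1/((1472 - 4137) - 5132) = 1/(-2665 - 5132) = 1/(-7797) = -1/7797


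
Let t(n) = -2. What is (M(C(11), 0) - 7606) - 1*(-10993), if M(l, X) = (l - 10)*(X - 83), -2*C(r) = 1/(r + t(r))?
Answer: 75989/18 ≈ 4221.6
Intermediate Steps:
C(r) = -1/(2*(-2 + r)) (C(r) = -1/(2*(r - 2)) = -1/(2*(-2 + r)))
M(l, X) = (-83 + X)*(-10 + l) (M(l, X) = (-10 + l)*(-83 + X) = (-83 + X)*(-10 + l))
(M(C(11), 0) - 7606) - 1*(-10993) = ((830 - (-83)/(-4 + 2*11) - 10*0 + 0*(-1/(-4 + 2*11))) - 7606) - 1*(-10993) = ((830 - (-83)/(-4 + 22) + 0 + 0*(-1/(-4 + 22))) - 7606) + 10993 = ((830 - (-83)/18 + 0 + 0*(-1/18)) - 7606) + 10993 = ((830 - (-83)/18 + 0 + 0*(-1*1/18)) - 7606) + 10993 = ((830 - 83*(-1/18) + 0 + 0*(-1/18)) - 7606) + 10993 = ((830 + 83/18 + 0 + 0) - 7606) + 10993 = (15023/18 - 7606) + 10993 = -121885/18 + 10993 = 75989/18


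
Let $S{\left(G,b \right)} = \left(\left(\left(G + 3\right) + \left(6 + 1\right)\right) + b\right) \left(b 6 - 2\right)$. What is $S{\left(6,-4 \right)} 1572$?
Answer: $-490464$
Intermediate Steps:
$S{\left(G,b \right)} = \left(-2 + 6 b\right) \left(10 + G + b\right)$ ($S{\left(G,b \right)} = \left(\left(\left(3 + G\right) + 7\right) + b\right) \left(6 b - 2\right) = \left(\left(10 + G\right) + b\right) \left(-2 + 6 b\right) = \left(10 + G + b\right) \left(-2 + 6 b\right) = \left(-2 + 6 b\right) \left(10 + G + b\right)$)
$S{\left(6,-4 \right)} 1572 = \left(-20 - 12 + 6 \left(-4\right)^{2} + 58 \left(-4\right) + 6 \cdot 6 \left(-4\right)\right) 1572 = \left(-20 - 12 + 6 \cdot 16 - 232 - 144\right) 1572 = \left(-20 - 12 + 96 - 232 - 144\right) 1572 = \left(-312\right) 1572 = -490464$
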